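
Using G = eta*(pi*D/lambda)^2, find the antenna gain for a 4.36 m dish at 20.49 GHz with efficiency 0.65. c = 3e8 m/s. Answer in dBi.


lambda = c/f = 3e8 / 2.049e+10 = 0.01464129 m
G = eta*(pi*D/lambda)^2 = 0.65*(pi*4.36/0.01464129)^2
G = 568888.9366 (linear)
G = 10*log10(568888.9366) = 57.5503 dBi

57.5503 dBi


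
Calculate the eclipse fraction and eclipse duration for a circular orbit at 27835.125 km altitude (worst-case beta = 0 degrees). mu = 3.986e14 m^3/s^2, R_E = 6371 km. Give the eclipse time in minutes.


r = 34206.1250 km
T = 1049.3389 min
Eclipse fraction = arcsin(R_E/r)/pi = arcsin(6371.0000/34206.1250)/pi
= arcsin(0.1862532)/pi = 0.05963447
Eclipse duration = 0.05963447 * 1049.3389 = 62.5768 min

62.5768 minutes


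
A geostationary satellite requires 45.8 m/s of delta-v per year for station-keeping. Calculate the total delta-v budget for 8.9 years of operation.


dV = rate * years = 45.8 * 8.9
dV = 407.6200 m/s

407.6200 m/s


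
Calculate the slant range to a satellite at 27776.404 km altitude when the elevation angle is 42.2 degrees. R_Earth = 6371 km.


h = 27776.404 km, el = 42.2 deg
d = -R_E*sin(el) + sqrt((R_E*sin(el))^2 + 2*R_E*h + h^2)
d = -6371.0000*sin(0.7365289) + sqrt((6371.0000*0.6717206)^2 + 2*6371.0000*27776.404 + 27776.404^2)
d = 29540.1362 km

29540.1362 km


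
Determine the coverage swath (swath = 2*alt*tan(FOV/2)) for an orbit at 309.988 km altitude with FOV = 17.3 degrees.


FOV = 17.3 deg = 0.301942 rad
swath = 2 * alt * tan(FOV/2) = 2 * 309.988 * tan(0.150971)
swath = 2 * 309.988 * 0.1521285
swath = 94.3160 km

94.3160 km


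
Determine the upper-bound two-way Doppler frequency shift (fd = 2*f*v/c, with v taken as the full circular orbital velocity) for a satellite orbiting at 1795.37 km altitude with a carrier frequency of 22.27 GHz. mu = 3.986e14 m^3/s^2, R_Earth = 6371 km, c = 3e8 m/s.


r = 8.16637e+06 m
v = sqrt(mu/r) = 6986.4108 m/s (worst-case radial velocity)
f = 22.27 GHz = 2.227e+10 Hz
fd = 2*f*v/c = 2*2.227e+10*6986.4108/3.0e+08
fd = 1.0372491e+06 Hz

1.0372e+06 Hz


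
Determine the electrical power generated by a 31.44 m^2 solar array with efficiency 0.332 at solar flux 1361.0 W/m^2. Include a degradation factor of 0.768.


P = area * eta * S * degradation
P = 31.44 * 0.332 * 1361.0 * 0.768
P = 10910.3822 W

10910.3822 W


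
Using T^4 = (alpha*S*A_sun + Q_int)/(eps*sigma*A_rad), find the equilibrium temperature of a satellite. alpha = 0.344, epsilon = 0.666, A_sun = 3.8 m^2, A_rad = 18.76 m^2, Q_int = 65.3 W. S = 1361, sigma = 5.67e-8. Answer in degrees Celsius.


Numerator = alpha*S*A_sun + Q_int = 0.344*1361*3.8 + 65.3 = 1844.3992 W
Denominator = eps*sigma*A_rad = 0.666*5.67e-8*18.76 = 7.0841887e-07 W/K^4
T^4 = 2.6035433e+09 K^4
T = 225.8870 K = -47.2630 C

-47.2630 degrees Celsius


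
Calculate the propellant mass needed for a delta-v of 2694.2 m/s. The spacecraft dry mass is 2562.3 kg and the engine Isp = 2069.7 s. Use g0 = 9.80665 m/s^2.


ve = Isp * g0 = 2069.7 * 9.80665 = 20296.823505 m/s
mass ratio = exp(dv/ve) = exp(2694.2/20296.823505) = 1.14195303
m_prop = m_dry * (mr - 1) = 2562.3 * (1.14195303 - 1)
m_prop = 363.7263 kg

363.7263 kg


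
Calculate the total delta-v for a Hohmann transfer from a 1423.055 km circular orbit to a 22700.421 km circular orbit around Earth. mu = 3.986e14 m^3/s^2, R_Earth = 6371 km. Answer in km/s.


r1 = 7794.0550 km = 7.794055e+06 m
r2 = 29071.4210 km = 2.9071421e+07 m
dv1 = sqrt(mu/r1)*(sqrt(2*r2/(r1+r2)) - 1) = 1829.6772 m/s
dv2 = sqrt(mu/r2)*(1 - sqrt(2*r1/(r1+r2))) = 1295.0342 m/s
total dv = |dv1| + |dv2| = 1829.6772 + 1295.0342 = 3124.7114 m/s = 3.1247 km/s

3.1247 km/s


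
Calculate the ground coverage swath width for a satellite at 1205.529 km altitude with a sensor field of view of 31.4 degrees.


FOV = 31.4 deg = 0.5480334 rad
swath = 2 * alt * tan(FOV/2) = 2 * 1205.529 * tan(0.2740167)
swath = 2 * 1205.529 * 0.2810873
swath = 677.7178 km

677.7178 km


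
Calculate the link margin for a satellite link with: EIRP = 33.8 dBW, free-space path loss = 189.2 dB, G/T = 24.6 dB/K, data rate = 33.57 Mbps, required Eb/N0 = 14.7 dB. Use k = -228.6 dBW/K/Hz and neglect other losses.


C/N0 = EIRP - FSPL + G/T - k = 33.8 - 189.2 + 24.6 - (-228.6)
C/N0 = 97.8000 dB-Hz
R_b = 33.57 Mbps = 3.357e+07 bps -> 10*log10(R_b) = 75.2595 dB-Hz
Eb/N0 = C/N0 - 10*log10(R_b) = 97.8000 - 75.2595 = 22.5405 dB
Margin = Eb/N0 - Eb/N0_req = 22.5405 - 14.7 = 7.8405 dB (link closes)

7.8405 dB


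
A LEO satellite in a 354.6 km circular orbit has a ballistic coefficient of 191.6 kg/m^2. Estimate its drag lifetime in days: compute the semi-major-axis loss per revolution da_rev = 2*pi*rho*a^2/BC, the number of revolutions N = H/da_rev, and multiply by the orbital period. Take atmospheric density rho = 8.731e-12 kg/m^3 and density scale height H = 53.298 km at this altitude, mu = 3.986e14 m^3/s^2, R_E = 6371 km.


a = R_E + alt = 6725.6000 km = 6.7256e+06 m
da_rev = 2*pi*rho*a^2/BC = 2*pi*8.731e-12*(6.7256e+06)^2/191.6 = 12.951212 m per revolution
N = H/da_rev = 53298.0000 m / 12.951212 m = 4115.2904 revolutions
P = 2*pi*sqrt(a^3/mu) = 5489.1838 s
lifetime = N*P = 4115.2904 * 5489.1838 = 2.2589586e+07 s = 261.4535 days

261.4535 days


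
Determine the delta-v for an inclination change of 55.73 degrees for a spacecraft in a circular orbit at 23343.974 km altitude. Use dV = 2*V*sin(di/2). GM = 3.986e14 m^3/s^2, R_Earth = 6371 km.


r = 29714.9740 km = 2.9714974e+07 m
V = sqrt(mu/r) = 3662.5281 m/s
di = 55.73 deg = 0.972672 rad
dV = 2*V*sin(di/2) = 2*3662.5281*sin(0.486336)
dV = 3423.6571 m/s = 3.4237 km/s

3.4237 km/s


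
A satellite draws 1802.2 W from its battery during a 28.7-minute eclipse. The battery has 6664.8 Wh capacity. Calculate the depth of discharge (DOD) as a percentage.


E_used = P * t / 60 = 1802.2 * 28.7 / 60 = 862.0523 Wh
DOD = E_used / E_total * 100 = 862.0523 / 6664.8 * 100
DOD = 12.9344 %

12.9344 %


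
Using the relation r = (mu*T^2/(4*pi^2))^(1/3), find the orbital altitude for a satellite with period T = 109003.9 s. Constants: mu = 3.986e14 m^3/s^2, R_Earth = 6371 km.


T = 109003.9 s
r = (mu*T^2/(4*pi^2))^(1/3) = (3.986e14 * 109003.9^2 / (4*pi^2))^(1/3)
r = 4.9319713e+07 m = 49319.7133 km
alt = r - R_E = 49319.7133 - 6371 = 42948.7133 km

42948.7133 km


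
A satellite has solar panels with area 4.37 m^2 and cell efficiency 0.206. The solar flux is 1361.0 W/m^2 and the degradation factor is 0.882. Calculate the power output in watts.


P = area * eta * S * degradation
P = 4.37 * 0.206 * 1361.0 * 0.882
P = 1080.6259 W

1080.6259 W


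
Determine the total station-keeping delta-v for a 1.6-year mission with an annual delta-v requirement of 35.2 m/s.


dV = rate * years = 35.2 * 1.6
dV = 56.3200 m/s

56.3200 m/s


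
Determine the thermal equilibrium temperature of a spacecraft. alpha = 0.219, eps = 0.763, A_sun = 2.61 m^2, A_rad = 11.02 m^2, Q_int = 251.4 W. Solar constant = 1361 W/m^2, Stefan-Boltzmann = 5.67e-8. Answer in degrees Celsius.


Numerator = alpha*S*A_sun + Q_int = 0.219*1361*2.61 + 251.4 = 1029.3340 W
Denominator = eps*sigma*A_rad = 0.763*5.67e-8*11.02 = 4.7674834e-07 W/K^4
T^4 = 2.159072e+09 K^4
T = 215.5593 K = -57.5907 C

-57.5907 degrees Celsius


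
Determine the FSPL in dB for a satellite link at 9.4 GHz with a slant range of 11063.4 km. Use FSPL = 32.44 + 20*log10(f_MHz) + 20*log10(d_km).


f = 9.4 GHz = 9400.0000 MHz
d = 11063.4 km
FSPL = 32.44 + 20*log10(9400.0000) + 20*log10(11063.4)
FSPL = 32.44 + 79.4626 + 80.8778
FSPL = 192.7803 dB

192.7803 dB


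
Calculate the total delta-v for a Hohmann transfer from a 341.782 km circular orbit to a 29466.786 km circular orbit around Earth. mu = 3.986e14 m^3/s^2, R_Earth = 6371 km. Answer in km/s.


r1 = 6712.7820 km = 6.712782e+06 m
r2 = 35837.7860 km = 3.5837786e+07 m
dv1 = sqrt(mu/r1)*(sqrt(2*r2/(r1+r2)) - 1) = 2295.3641 m/s
dv2 = sqrt(mu/r2)*(1 - sqrt(2*r1/(r1+r2))) = 1461.6985 m/s
total dv = |dv1| + |dv2| = 2295.3641 + 1461.6985 = 3757.0626 m/s = 3.7571 km/s

3.7571 km/s


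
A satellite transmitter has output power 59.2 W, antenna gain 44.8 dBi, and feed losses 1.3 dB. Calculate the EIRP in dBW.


Pt = 59.2 W = 17.7232 dBW
EIRP = Pt_dBW + Gt - losses = 17.7232 + 44.8 - 1.3 = 61.2232 dBW

61.2232 dBW


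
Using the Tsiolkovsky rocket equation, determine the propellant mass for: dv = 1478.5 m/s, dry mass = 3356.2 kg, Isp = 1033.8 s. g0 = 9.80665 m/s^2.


ve = Isp * g0 = 1033.8 * 9.80665 = 10138.114770 m/s
mass ratio = exp(dv/ve) = exp(1478.5/10138.114770) = 1.15700618
m_prop = m_dry * (mr - 1) = 3356.2 * (1.15700618 - 1)
m_prop = 526.9442 kg

526.9442 kg


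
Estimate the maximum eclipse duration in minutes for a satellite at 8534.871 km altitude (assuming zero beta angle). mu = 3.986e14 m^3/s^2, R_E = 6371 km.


r = 14905.8710 km
T = 301.8534 min
Eclipse fraction = arcsin(R_E/r)/pi = arcsin(6371.0000/14905.8710)/pi
= arcsin(0.4274155)/pi = 0.1405758
Eclipse duration = 0.1405758 * 301.8534 = 42.4333 min

42.4333 minutes


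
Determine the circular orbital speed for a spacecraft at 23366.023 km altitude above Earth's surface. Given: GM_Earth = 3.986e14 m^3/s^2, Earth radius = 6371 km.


r = R_E + alt = 6371.0 + 23366.023 = 29737.0230 km = 2.9737023e+07 m
v = sqrt(mu/r) = sqrt(3.986e14 / 2.9737023e+07) = 3661.1701 m/s = 3.6612 km/s

3.6612 km/s


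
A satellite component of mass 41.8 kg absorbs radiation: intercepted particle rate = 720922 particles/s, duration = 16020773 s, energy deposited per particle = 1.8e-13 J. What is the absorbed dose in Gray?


Total energy deposited = rate * time * E_per
  = 720922 * 16020773 * 1.8e-13 = 2.0790 J
Dose = E_total / mass = 2.0790 / 41.8
Dose = 0.04973567 Gy

0.0497 Gy


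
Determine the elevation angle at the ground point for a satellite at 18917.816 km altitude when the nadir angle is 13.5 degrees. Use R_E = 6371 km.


r = R_E + alt = 25288.8160 km
Law of sines in the satellite / Earth-center / ground-point triangle:
  sin(nadir)/R_E = sin(90 + el)/r  =>  cos(el) = (r/R_E)*sin(nadir)
cos(el) = (25288.8160 / 6371.0000) * sin(13.5 deg) = 0.9266295
el = arccos(0.9266295) = 22.0846 deg
(Earth-central angle = 90 - nadir - el = 54.4154 deg)

22.0846 degrees


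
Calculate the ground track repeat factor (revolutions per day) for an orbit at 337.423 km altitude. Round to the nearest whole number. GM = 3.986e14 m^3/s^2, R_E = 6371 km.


r = 6.708423e+06 m
T = 2*pi*sqrt(r^3/mu) = 5468.1684 s = 91.1361 min
revs/day = 1440 / 91.1361 = 15.8005
Rounded: 16 revolutions per day

16 revolutions per day


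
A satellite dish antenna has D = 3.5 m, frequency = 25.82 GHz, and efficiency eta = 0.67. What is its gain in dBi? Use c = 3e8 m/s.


lambda = c/f = 3e8 / 2.582e+10 = 0.0116189 m
G = eta*(pi*D/lambda)^2 = 0.67*(pi*3.5/0.0116189)^2
G = 600040.5538 (linear)
G = 10*log10(600040.5538) = 57.7818 dBi

57.7818 dBi


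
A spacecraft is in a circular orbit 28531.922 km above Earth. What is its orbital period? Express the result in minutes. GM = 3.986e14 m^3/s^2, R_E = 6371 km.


r = 34902.9220 km = 3.4902922e+07 m
T = 2*pi*sqrt(r^3/mu) = 2*pi*sqrt(4.2519227e+22 / 3.986e14)
T = 64893.9039 s = 1081.5651 min

1081.5651 minutes


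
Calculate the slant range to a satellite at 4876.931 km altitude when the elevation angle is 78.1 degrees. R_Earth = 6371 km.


h = 4876.931 km, el = 78.1 deg
d = -R_E*sin(el) + sqrt((R_E*sin(el))^2 + 2*R_E*h + h^2)
d = -6371.0000*sin(1.3631) + sqrt((6371.0000*0.978509)^2 + 2*6371.0000*4876.931 + 4876.931^2)
d = 4936.8670 km

4936.8670 km


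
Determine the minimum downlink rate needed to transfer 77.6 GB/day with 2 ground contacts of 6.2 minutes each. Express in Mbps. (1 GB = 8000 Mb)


total contact time = 2 * 6.2 * 60 = 744.0000 s
data = 77.6 GB = 620800.0000 Mb
rate = 620800.0000 / 744.0000 = 834.4086 Mbps

834.4086 Mbps


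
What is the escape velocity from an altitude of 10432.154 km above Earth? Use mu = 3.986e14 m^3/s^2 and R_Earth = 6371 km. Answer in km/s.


r = 6371.0 + 10432.154 = 16803.1540 km = 1.6803154e+07 m
v_esc = sqrt(2*mu/r) = sqrt(2*3.986e14 / 1.6803154e+07)
v_esc = 6887.9223 m/s = 6.8879 km/s

6.8879 km/s


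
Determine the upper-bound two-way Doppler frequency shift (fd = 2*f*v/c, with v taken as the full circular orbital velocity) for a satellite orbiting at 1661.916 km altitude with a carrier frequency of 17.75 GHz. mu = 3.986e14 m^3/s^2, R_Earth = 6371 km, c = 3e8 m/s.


r = 8.032916e+06 m
v = sqrt(mu/r) = 7044.2058 m/s (worst-case radial velocity)
f = 17.75 GHz = 1.775e+10 Hz
fd = 2*f*v/c = 2*1.775e+10*7044.2058/3.0e+08
fd = 833564.3507 Hz

833564.3507 Hz


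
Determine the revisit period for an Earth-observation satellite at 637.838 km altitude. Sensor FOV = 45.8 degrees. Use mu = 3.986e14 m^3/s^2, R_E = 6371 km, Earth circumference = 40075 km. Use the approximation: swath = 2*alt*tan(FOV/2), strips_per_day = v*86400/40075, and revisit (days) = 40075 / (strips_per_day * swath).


swath = 2*637.838*tan(0.3996804) = 538.8666 km
v = sqrt(mu/r) = 7541.2899 m/s = 7.5413 km/s
strips/day = v*86400/40075 = 7.5413*86400/40075 = 16.2587
coverage/day = strips * swath = 16.2587 * 538.8666 = 8761.2716 km
revisit = 40075 / 8761.2716 = 4.5741 days

4.5741 days


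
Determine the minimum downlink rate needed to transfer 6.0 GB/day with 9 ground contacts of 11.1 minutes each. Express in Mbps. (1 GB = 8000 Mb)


total contact time = 9 * 11.1 * 60 = 5994.0000 s
data = 6.0 GB = 48000.0000 Mb
rate = 48000.0000 / 5994.0000 = 8.0080 Mbps

8.0080 Mbps


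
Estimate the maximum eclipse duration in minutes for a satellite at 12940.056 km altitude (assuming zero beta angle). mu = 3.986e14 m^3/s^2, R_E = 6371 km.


r = 19311.0560 km
T = 445.1117 min
Eclipse fraction = arcsin(R_E/r)/pi = arcsin(6371.0000/19311.0560)/pi
= arcsin(0.3299146)/pi = 0.10702
Eclipse duration = 0.10702 * 445.1117 = 47.6358 min

47.6358 minutes


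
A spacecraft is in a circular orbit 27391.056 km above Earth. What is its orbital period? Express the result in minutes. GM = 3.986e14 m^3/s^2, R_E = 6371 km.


r = 33762.0560 km = 3.3762056e+07 m
T = 2*pi*sqrt(r^3/mu) = 2*pi*sqrt(3.8484572e+22 / 3.986e14)
T = 61738.2834 s = 1028.9714 min

1028.9714 minutes


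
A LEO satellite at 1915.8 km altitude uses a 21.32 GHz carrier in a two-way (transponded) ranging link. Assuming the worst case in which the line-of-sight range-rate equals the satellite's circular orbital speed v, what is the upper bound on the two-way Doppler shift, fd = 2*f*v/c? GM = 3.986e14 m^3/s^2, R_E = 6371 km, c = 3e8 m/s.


r = 8.2868e+06 m
v = sqrt(mu/r) = 6935.4592 m/s (worst-case radial velocity)
f = 21.32 GHz = 2.132e+10 Hz
fd = 2*f*v/c = 2*2.132e+10*6935.4592/3.0e+08
fd = 985759.9281 Hz

985759.9281 Hz


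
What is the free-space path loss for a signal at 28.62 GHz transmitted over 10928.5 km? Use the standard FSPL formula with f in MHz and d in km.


f = 28.62 GHz = 28620.0000 MHz
d = 10928.5 km
FSPL = 32.44 + 20*log10(28620.0000) + 20*log10(10928.5)
FSPL = 32.44 + 89.1334 + 80.7712
FSPL = 202.3446 dB

202.3446 dB


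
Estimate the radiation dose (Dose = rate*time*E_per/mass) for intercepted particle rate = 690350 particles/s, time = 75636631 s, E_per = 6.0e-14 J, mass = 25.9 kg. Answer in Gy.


Total energy deposited = rate * time * E_per
  = 690350 * 75636631 * 6.0e-14 = 3.1329 J
Dose = E_total / mass = 3.1329 / 25.9
Dose = 0.1209631 Gy

0.1210 Gy


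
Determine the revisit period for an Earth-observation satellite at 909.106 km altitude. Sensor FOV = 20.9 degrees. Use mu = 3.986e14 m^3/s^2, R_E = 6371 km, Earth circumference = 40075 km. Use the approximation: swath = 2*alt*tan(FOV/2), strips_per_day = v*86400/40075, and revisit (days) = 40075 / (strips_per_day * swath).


swath = 2*909.106*tan(0.1823869) = 335.3447 km
v = sqrt(mu/r) = 7399.4561 m/s = 7.3995 km/s
strips/day = v*86400/40075 = 7.3995*86400/40075 = 15.9529
coverage/day = strips * swath = 15.9529 * 335.3447 = 5349.7257 km
revisit = 40075 / 5349.7257 = 7.4910 days

7.4910 days


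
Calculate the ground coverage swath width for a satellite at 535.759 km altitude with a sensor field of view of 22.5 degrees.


FOV = 22.5 deg = 0.3926991 rad
swath = 2 * alt * tan(FOV/2) = 2 * 535.759 * tan(0.1963495)
swath = 2 * 535.759 * 0.1989124
swath = 213.1382 km

213.1382 km


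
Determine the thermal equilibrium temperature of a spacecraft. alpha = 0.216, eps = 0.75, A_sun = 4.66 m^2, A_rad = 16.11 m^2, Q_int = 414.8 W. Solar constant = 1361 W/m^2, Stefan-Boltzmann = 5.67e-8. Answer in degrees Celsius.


Numerator = alpha*S*A_sun + Q_int = 0.216*1361*4.66 + 414.8 = 1784.7282 W
Denominator = eps*sigma*A_rad = 0.75*5.67e-8*16.11 = 6.8507775e-07 W/K^4
T^4 = 2.6051469e+09 K^4
T = 225.9218 K = -47.2282 C

-47.2282 degrees Celsius


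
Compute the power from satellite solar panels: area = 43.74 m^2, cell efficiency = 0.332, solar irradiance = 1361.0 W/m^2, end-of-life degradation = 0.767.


P = area * eta * S * degradation
P = 43.74 * 0.332 * 1361.0 * 0.767
P = 15158.9930 W

15158.9930 W


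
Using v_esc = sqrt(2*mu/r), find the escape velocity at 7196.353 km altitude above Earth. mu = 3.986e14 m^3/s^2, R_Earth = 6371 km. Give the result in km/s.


r = 6371.0 + 7196.353 = 13567.3530 km = 1.3567353e+07 m
v_esc = sqrt(2*mu/r) = sqrt(2*3.986e14 / 1.3567353e+07)
v_esc = 7665.4222 m/s = 7.6654 km/s

7.6654 km/s


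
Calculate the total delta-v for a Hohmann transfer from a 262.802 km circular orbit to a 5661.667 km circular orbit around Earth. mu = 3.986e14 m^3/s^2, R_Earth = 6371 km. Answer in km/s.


r1 = 6633.8020 km = 6.633802e+06 m
r2 = 12032.6670 km = 1.2032667e+07 m
dv1 = sqrt(mu/r1)*(sqrt(2*r2/(r1+r2)) - 1) = 1049.8807 m/s
dv2 = sqrt(mu/r2)*(1 - sqrt(2*r1/(r1+r2))) = 903.2032 m/s
total dv = |dv1| + |dv2| = 1049.8807 + 903.2032 = 1953.0839 m/s = 1.9531 km/s

1.9531 km/s


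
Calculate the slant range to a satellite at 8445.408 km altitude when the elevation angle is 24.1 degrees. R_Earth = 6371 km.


h = 8445.408 km, el = 24.1 deg
d = -R_E*sin(el) + sqrt((R_E*sin(el))^2 + 2*R_E*h + h^2)
d = -6371.0000*sin(0.4206243) + sqrt((6371.0000*0.4083305)^2 + 2*6371.0000*8445.408 + 8445.408^2)
d = 11025.8510 km

11025.8510 km


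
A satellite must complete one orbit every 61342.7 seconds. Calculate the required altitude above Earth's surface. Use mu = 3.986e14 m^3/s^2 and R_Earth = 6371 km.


T = 61342.7 s
r = (mu*T^2/(4*pi^2))^(1/3) = (3.986e14 * 61342.7^2 / (4*pi^2))^(1/3)
r = 3.3617683e+07 m = 33617.6830 km
alt = r - R_E = 33617.6830 - 6371 = 27246.6830 km

27246.6830 km


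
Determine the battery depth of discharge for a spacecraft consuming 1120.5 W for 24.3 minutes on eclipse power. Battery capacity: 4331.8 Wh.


E_used = P * t / 60 = 1120.5 * 24.3 / 60 = 453.8025 Wh
DOD = E_used / E_total * 100 = 453.8025 / 4331.8 * 100
DOD = 10.4761 %

10.4761 %


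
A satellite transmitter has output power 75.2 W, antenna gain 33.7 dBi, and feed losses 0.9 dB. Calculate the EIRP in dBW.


Pt = 75.2 W = 18.7622 dBW
EIRP = Pt_dBW + Gt - losses = 18.7622 + 33.7 - 0.9 = 51.5622 dBW

51.5622 dBW


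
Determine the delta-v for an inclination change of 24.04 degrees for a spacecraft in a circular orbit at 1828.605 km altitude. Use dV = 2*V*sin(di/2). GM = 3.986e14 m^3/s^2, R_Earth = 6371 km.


r = 8199.6050 km = 8.199605e+06 m
V = sqrt(mu/r) = 6972.2376 m/s
di = 24.04 deg = 0.4195772 rad
dV = 2*V*sin(di/2) = 2*6972.2376*sin(0.2097886)
dV = 2903.9804 m/s = 2.9040 km/s

2.9040 km/s


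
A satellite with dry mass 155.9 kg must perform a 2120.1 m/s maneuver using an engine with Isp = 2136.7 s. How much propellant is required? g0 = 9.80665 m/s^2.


ve = Isp * g0 = 2136.7 * 9.80665 = 20953.869055 m/s
mass ratio = exp(dv/ve) = exp(2120.1/20953.869055) = 1.10647513
m_prop = m_dry * (mr - 1) = 155.9 * (1.10647513 - 1)
m_prop = 16.5995 kg

16.5995 kg


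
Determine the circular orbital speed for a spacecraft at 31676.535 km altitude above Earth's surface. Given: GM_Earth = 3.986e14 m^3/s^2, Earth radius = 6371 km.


r = R_E + alt = 6371.0 + 31676.535 = 38047.5350 km = 3.8047535e+07 m
v = sqrt(mu/r) = sqrt(3.986e14 / 3.8047535e+07) = 3236.7219 m/s = 3.2367 km/s

3.2367 km/s


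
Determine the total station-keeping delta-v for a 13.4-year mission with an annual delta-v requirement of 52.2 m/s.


dV = rate * years = 52.2 * 13.4
dV = 699.4800 m/s

699.4800 m/s


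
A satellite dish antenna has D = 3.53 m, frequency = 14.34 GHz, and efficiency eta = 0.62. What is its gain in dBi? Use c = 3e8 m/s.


lambda = c/f = 3e8 / 1.434e+10 = 0.0209205 m
G = eta*(pi*D/lambda)^2 = 0.62*(pi*3.53/0.0209205)^2
G = 174219.4502 (linear)
G = 10*log10(174219.4502) = 52.4110 dBi

52.4110 dBi


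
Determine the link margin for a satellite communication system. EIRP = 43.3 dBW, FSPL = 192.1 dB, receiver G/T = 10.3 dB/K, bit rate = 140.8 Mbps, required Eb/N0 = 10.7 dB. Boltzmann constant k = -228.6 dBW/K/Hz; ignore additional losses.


C/N0 = EIRP - FSPL + G/T - k = 43.3 - 192.1 + 10.3 - (-228.6)
C/N0 = 90.1000 dB-Hz
R_b = 140.8 Mbps = 1.408e+08 bps -> 10*log10(R_b) = 81.4860 dB-Hz
Eb/N0 = C/N0 - 10*log10(R_b) = 90.1000 - 81.4860 = 8.6140 dB
Margin = Eb/N0 - Eb/N0_req = 8.6140 - 10.7 = -2.0860 dB (negative margin: link does not close)

-2.0860 dB


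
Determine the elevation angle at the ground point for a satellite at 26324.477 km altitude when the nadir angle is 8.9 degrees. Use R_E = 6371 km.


r = R_E + alt = 32695.4770 km
Law of sines in the satellite / Earth-center / ground-point triangle:
  sin(nadir)/R_E = sin(90 + el)/r  =>  cos(el) = (r/R_E)*sin(nadir)
cos(el) = (32695.4770 / 6371.0000) * sin(8.9 deg) = 0.7939617
el = arccos(0.7939617) = 37.4427 deg
(Earth-central angle = 90 - nadir - el = 43.6573 deg)

37.4427 degrees


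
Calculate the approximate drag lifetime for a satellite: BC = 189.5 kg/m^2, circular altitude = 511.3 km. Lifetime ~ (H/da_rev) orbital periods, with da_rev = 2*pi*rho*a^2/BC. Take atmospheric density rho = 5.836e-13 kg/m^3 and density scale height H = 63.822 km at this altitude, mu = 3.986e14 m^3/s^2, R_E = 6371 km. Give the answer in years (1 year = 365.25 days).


a = R_E + alt = 6882.3000 km = 6.8823e+06 m
da_rev = 2*pi*rho*a^2/BC = 2*pi*5.836e-13*(6.8823e+06)^2/189.5 = 0.916543615 m per revolution
N = H/da_rev = 63822.0000 m / 0.916543615 m = 69633.3474 revolutions
P = 2*pi*sqrt(a^3/mu) = 5682.1360 s
lifetime = N*P = 69633.3474 * 5682.1360 = 3.9566615e+08 s = 4579.4693 days
years = 4579.4693 / 365.25 = 12.5379 years

12.5379 years


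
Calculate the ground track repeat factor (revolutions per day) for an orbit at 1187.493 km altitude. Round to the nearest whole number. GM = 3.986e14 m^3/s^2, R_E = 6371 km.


r = 7.558493e+06 m
T = 2*pi*sqrt(r^3/mu) = 6539.7936 s = 108.9966 min
revs/day = 1440 / 108.9966 = 13.2114
Rounded: 13 revolutions per day

13 revolutions per day


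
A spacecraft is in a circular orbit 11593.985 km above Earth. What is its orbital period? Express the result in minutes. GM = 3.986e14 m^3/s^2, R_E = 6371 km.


r = 17964.9850 km = 1.7964985e+07 m
T = 2*pi*sqrt(r^3/mu) = 2*pi*sqrt(5.7980316e+21 / 3.986e14)
T = 23963.5695 s = 399.3928 min

399.3928 minutes


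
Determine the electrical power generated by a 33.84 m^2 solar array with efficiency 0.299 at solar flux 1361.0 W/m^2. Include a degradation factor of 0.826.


P = area * eta * S * degradation
P = 33.84 * 0.299 * 1361.0 * 0.826
P = 11374.6938 W

11374.6938 W


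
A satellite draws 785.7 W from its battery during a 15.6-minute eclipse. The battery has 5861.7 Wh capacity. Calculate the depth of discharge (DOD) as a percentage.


E_used = P * t / 60 = 785.7 * 15.6 / 60 = 204.2820 Wh
DOD = E_used / E_total * 100 = 204.2820 / 5861.7 * 100
DOD = 3.4850 %

3.4850 %


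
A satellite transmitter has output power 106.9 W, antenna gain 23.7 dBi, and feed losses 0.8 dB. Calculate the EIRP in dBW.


Pt = 106.9 W = 20.2898 dBW
EIRP = Pt_dBW + Gt - losses = 20.2898 + 23.7 - 0.8 = 43.1898 dBW

43.1898 dBW


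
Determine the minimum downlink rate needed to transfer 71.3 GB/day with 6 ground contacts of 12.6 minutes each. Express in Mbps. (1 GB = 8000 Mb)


total contact time = 6 * 12.6 * 60 = 4536.0000 s
data = 71.3 GB = 570400.0000 Mb
rate = 570400.0000 / 4536.0000 = 125.7496 Mbps

125.7496 Mbps


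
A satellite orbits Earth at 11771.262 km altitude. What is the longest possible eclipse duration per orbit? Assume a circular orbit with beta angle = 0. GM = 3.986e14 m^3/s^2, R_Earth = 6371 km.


r = 18142.2620 km
T = 405.3191 min
Eclipse fraction = arcsin(R_E/r)/pi = arcsin(6371.0000/18142.2620)/pi
= arcsin(0.351169)/pi = 0.1142157
Eclipse duration = 0.1142157 * 405.3191 = 46.2938 min

46.2938 minutes


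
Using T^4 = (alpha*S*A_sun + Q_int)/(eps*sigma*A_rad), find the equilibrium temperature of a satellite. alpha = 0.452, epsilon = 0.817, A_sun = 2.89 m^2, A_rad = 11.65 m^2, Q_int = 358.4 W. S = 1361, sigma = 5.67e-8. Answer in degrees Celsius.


Numerator = alpha*S*A_sun + Q_int = 0.452*1361*2.89 + 358.4 = 2136.2471 W
Denominator = eps*sigma*A_rad = 0.817*5.67e-8*11.65 = 5.3967343e-07 W/K^4
T^4 = 3.958407e+09 K^4
T = 250.8304 K = -22.3196 C

-22.3196 degrees Celsius


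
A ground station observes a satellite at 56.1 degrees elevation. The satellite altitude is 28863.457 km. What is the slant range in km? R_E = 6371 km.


h = 28863.457 km, el = 56.1 deg
d = -R_E*sin(el) + sqrt((R_E*sin(el))^2 + 2*R_E*h + h^2)
d = -6371.0000*sin(0.9791297) + sqrt((6371.0000*0.8300123)^2 + 2*6371.0000*28863.457 + 28863.457^2)
d = 29766.8110 km

29766.8110 km


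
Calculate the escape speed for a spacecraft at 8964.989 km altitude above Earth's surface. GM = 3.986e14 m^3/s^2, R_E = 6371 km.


r = 6371.0 + 8964.989 = 15335.9890 km = 1.5335989e+07 m
v_esc = sqrt(2*mu/r) = sqrt(2*3.986e14 / 1.5335989e+07)
v_esc = 7209.8753 m/s = 7.2099 km/s

7.2099 km/s


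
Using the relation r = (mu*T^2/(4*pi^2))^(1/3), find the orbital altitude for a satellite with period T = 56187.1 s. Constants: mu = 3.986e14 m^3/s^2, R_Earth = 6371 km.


T = 56187.1 s
r = (mu*T^2/(4*pi^2))^(1/3) = (3.986e14 * 56187.1^2 / (4*pi^2))^(1/3)
r = 3.1706643e+07 m = 31706.6431 km
alt = r - R_E = 31706.6431 - 6371 = 25335.6431 km

25335.6431 km


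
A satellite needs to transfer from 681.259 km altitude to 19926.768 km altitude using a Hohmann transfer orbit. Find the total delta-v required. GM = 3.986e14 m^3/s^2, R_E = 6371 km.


r1 = 7052.2590 km = 7.052259e+06 m
r2 = 26297.7680 km = 2.6297768e+07 m
dv1 = sqrt(mu/r1)*(sqrt(2*r2/(r1+r2)) - 1) = 1923.2417 m/s
dv2 = sqrt(mu/r2)*(1 - sqrt(2*r1/(r1+r2))) = 1361.3591 m/s
total dv = |dv1| + |dv2| = 1923.2417 + 1361.3591 = 3284.6009 m/s = 3.2846 km/s

3.2846 km/s


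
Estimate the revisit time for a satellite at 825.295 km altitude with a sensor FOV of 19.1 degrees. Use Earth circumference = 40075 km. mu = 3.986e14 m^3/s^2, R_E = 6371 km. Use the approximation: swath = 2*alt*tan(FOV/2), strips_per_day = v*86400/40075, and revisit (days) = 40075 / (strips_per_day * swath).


swath = 2*825.295*tan(0.1666789) = 277.6950 km
v = sqrt(mu/r) = 7442.4199 m/s = 7.4424 km/s
strips/day = v*86400/40075 = 7.4424*86400/40075 = 16.0455
coverage/day = strips * swath = 16.0455 * 277.6950 = 4455.7667 km
revisit = 40075 / 4455.7667 = 8.9940 days

8.9940 days


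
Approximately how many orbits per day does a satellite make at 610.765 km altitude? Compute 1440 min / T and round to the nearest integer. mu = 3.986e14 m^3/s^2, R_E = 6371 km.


r = 6.981765e+06 m
T = 2*pi*sqrt(r^3/mu) = 5805.7598 s = 96.7627 min
revs/day = 1440 / 96.7627 = 14.8818
Rounded: 15 revolutions per day

15 revolutions per day


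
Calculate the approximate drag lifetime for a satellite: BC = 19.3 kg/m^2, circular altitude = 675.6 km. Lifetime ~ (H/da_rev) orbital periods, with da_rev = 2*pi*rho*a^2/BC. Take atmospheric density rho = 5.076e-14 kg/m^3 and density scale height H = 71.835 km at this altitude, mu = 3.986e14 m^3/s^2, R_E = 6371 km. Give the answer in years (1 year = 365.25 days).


a = R_E + alt = 7046.6000 km = 7.0466e+06 m
da_rev = 2*pi*rho*a^2/BC = 2*pi*5.076e-14*(7.0466e+06)^2/19.3 = 0.820546905 m per revolution
N = H/da_rev = 71835.0000 m / 0.820546905 m = 87545.2696 revolutions
P = 2*pi*sqrt(a^3/mu) = 5886.8186 s
lifetime = N*P = 87545.2696 * 5886.8186 = 5.1536312e+08 s = 5964.8509 days
years = 5964.8509 / 365.25 = 16.3309 years

16.3309 years


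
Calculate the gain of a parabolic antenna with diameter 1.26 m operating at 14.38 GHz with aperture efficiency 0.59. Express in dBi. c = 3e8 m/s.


lambda = c/f = 3e8 / 1.438e+10 = 0.02086231 m
G = eta*(pi*D/lambda)^2 = 0.59*(pi*1.26/0.02086231)^2
G = 21240.6650 (linear)
G = 10*log10(21240.6650) = 43.2717 dBi

43.2717 dBi


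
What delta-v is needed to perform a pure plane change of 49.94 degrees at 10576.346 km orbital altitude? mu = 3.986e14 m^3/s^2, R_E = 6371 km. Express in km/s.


r = 16947.3460 km = 1.6947346e+07 m
V = sqrt(mu/r) = 4849.7327 m/s
di = 49.94 deg = 0.8716174 rad
dV = 2*V*sin(di/2) = 2*4849.7327*sin(0.4358087)
dV = 4094.5678 m/s = 4.0946 km/s

4.0946 km/s


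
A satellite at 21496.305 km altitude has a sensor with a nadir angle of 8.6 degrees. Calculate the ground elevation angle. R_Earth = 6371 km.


r = R_E + alt = 27867.3050 km
Law of sines in the satellite / Earth-center / ground-point triangle:
  sin(nadir)/R_E = sin(90 + el)/r  =>  cos(el) = (r/R_E)*sin(nadir)
cos(el) = (27867.3050 / 6371.0000) * sin(8.6 deg) = 0.6540805
el = arccos(0.6540805) = 49.1500 deg
(Earth-central angle = 90 - nadir - el = 32.2500 deg)

49.1500 degrees


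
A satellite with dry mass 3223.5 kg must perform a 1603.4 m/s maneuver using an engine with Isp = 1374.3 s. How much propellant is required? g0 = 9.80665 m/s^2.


ve = Isp * g0 = 1374.3 * 9.80665 = 13477.279095 m/s
mass ratio = exp(dv/ve) = exp(1603.4/13477.279095) = 1.12633681
m_prop = m_dry * (mr - 1) = 3223.5 * (1.12633681 - 1)
m_prop = 407.2467 kg

407.2467 kg


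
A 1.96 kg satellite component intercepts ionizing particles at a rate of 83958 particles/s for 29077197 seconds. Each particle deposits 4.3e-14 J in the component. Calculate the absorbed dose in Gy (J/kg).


Total energy deposited = rate * time * E_per
  = 83958 * 29077197 * 4.3e-14 = 0.1049743 J
Dose = E_total / mass = 0.1049743 / 1.96
Dose = 0.05355833 Gy

0.0536 Gy


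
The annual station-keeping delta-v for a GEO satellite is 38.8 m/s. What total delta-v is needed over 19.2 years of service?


dV = rate * years = 38.8 * 19.2
dV = 744.9600 m/s

744.9600 m/s


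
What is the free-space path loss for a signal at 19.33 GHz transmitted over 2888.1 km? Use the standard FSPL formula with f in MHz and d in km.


f = 19.33 GHz = 19330.0000 MHz
d = 2888.1 km
FSPL = 32.44 + 20*log10(19330.0000) + 20*log10(2888.1)
FSPL = 32.44 + 85.7246 + 69.2122
FSPL = 187.3769 dB

187.3769 dB


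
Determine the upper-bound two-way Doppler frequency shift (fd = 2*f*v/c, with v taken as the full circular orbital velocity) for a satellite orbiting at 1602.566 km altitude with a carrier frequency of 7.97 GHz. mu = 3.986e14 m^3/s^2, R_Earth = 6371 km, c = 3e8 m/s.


r = 7.973566e+06 m
v = sqrt(mu/r) = 7070.3734 m/s (worst-case radial velocity)
f = 7.97 GHz = 7.97e+09 Hz
fd = 2*f*v/c = 2*7.97e+09*7070.3734/3.0e+08
fd = 375672.5068 Hz

375672.5068 Hz


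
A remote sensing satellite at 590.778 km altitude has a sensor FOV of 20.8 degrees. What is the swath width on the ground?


FOV = 20.8 deg = 0.3630285 rad
swath = 2 * alt * tan(FOV/2) = 2 * 590.778 * tan(0.1815142)
swath = 2 * 590.778 * 0.1835343
swath = 216.8561 km

216.8561 km


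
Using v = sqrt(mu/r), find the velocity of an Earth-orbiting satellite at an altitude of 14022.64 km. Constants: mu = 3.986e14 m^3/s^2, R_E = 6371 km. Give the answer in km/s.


r = R_E + alt = 6371.0 + 14022.64 = 20393.6400 km = 2.039364e+07 m
v = sqrt(mu/r) = sqrt(3.986e14 / 2.039364e+07) = 4421.0077 m/s = 4.4210 km/s

4.4210 km/s


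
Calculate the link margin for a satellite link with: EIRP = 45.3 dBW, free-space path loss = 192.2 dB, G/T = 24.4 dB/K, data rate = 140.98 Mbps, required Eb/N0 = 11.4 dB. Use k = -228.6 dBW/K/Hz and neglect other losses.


C/N0 = EIRP - FSPL + G/T - k = 45.3 - 192.2 + 24.4 - (-228.6)
C/N0 = 106.1000 dB-Hz
R_b = 140.98 Mbps = 1.4098e+08 bps -> 10*log10(R_b) = 81.4916 dB-Hz
Eb/N0 = C/N0 - 10*log10(R_b) = 106.1000 - 81.4916 = 24.6084 dB
Margin = Eb/N0 - Eb/N0_req = 24.6084 - 11.4 = 13.2084 dB (link closes)

13.2084 dB


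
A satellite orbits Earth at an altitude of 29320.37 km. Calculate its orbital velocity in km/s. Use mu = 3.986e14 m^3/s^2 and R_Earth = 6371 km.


r = R_E + alt = 6371.0 + 29320.37 = 35691.3700 km = 3.569137e+07 m
v = sqrt(mu/r) = sqrt(3.986e14 / 3.569137e+07) = 3341.8507 m/s = 3.3419 km/s

3.3419 km/s


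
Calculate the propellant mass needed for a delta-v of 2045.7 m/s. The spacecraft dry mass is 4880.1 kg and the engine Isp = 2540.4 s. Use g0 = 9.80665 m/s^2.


ve = Isp * g0 = 2540.4 * 9.80665 = 24912.813660 m/s
mass ratio = exp(dv/ve) = exp(2045.7/24912.813660) = 1.08557996
m_prop = m_dry * (mr - 1) = 4880.1 * (1.08557996 - 1)
m_prop = 417.6388 kg

417.6388 kg


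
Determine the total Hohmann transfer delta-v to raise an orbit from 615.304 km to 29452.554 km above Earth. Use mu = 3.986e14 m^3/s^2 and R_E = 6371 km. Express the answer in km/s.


r1 = 6986.3040 km = 6.986304e+06 m
r2 = 35823.5540 km = 3.5823554e+07 m
dv1 = sqrt(mu/r1)*(sqrt(2*r2/(r1+r2)) - 1) = 2218.3078 m/s
dv2 = sqrt(mu/r2)*(1 - sqrt(2*r1/(r1+r2))) = 1429.9943 m/s
total dv = |dv1| + |dv2| = 2218.3078 + 1429.9943 = 3648.3021 m/s = 3.6483 km/s

3.6483 km/s


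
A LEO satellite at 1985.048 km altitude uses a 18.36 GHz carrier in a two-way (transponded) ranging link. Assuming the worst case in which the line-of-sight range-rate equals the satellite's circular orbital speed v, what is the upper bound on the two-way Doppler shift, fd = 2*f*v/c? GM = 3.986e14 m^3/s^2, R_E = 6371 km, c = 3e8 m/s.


r = 8.356048e+06 m
v = sqrt(mu/r) = 6906.6617 m/s (worst-case radial velocity)
f = 18.36 GHz = 1.836e+10 Hz
fd = 2*f*v/c = 2*1.836e+10*6906.6617/3.0e+08
fd = 845375.3923 Hz

845375.3923 Hz


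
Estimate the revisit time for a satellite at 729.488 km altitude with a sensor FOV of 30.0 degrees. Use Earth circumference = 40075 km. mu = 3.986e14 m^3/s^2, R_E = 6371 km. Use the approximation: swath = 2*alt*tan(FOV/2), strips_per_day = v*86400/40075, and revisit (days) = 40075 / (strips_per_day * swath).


swath = 2*729.488*tan(0.2617994) = 390.9314 km
v = sqrt(mu/r) = 7492.4620 m/s = 7.4925 km/s
strips/day = v*86400/40075 = 7.4925*86400/40075 = 16.1534
coverage/day = strips * swath = 16.1534 * 390.9314 = 6314.8837 km
revisit = 40075 / 6314.8837 = 6.3461 days

6.3461 days


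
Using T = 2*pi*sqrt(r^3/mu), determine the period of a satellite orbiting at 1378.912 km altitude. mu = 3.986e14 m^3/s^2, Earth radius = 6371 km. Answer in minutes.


r = 7749.9120 km = 7.749912e+06 m
T = 2*pi*sqrt(r^3/mu) = 2*pi*sqrt(4.6546852e+20 / 3.986e14)
T = 6789.7906 s = 113.1632 min

113.1632 minutes


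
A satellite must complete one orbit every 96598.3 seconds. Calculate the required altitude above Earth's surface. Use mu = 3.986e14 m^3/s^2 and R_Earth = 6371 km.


T = 96598.3 s
r = (mu*T^2/(4*pi^2))^(1/3) = (3.986e14 * 96598.3^2 / (4*pi^2))^(1/3)
r = 4.5502875e+07 m = 45502.8754 km
alt = r - R_E = 45502.8754 - 6371 = 39131.8754 km

39131.8754 km


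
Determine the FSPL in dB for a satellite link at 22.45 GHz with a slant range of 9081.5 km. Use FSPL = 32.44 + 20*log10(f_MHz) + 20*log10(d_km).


f = 22.45 GHz = 22450.0000 MHz
d = 9081.5 km
FSPL = 32.44 + 20*log10(22450.0000) + 20*log10(9081.5)
FSPL = 32.44 + 87.0243 + 79.1632
FSPL = 198.6275 dB

198.6275 dB


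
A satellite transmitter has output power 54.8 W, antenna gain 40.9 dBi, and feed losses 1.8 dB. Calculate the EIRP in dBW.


Pt = 54.8 W = 17.3878 dBW
EIRP = Pt_dBW + Gt - losses = 17.3878 + 40.9 - 1.8 = 56.4878 dBW

56.4878 dBW


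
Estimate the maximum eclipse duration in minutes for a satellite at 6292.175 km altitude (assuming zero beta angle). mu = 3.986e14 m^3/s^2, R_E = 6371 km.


r = 12663.1750 km
T = 236.3599 min
Eclipse fraction = arcsin(R_E/r)/pi = arcsin(6371.0000/12663.1750)/pi
= arcsin(0.5031124)/pi = 0.1678118
Eclipse duration = 0.1678118 * 236.3599 = 39.6640 min

39.6640 minutes


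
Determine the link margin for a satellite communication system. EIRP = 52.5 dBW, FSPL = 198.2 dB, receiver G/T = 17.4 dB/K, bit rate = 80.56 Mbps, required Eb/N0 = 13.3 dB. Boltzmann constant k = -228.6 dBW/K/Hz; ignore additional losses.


C/N0 = EIRP - FSPL + G/T - k = 52.5 - 198.2 + 17.4 - (-228.6)
C/N0 = 100.3000 dB-Hz
R_b = 80.56 Mbps = 8.056e+07 bps -> 10*log10(R_b) = 79.0612 dB-Hz
Eb/N0 = C/N0 - 10*log10(R_b) = 100.3000 - 79.0612 = 21.2388 dB
Margin = Eb/N0 - Eb/N0_req = 21.2388 - 13.3 = 7.9388 dB (link closes)

7.9388 dB


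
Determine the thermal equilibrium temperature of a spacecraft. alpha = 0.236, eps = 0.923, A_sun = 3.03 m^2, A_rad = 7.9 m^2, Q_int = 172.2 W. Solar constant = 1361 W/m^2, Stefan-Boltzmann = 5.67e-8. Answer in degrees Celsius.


Numerator = alpha*S*A_sun + Q_int = 0.236*1361*3.03 + 172.2 = 1145.4239 W
Denominator = eps*sigma*A_rad = 0.923*5.67e-8*7.9 = 4.1343939e-07 W/K^4
T^4 = 2.7704759e+09 K^4
T = 229.4239 K = -43.7261 C

-43.7261 degrees Celsius


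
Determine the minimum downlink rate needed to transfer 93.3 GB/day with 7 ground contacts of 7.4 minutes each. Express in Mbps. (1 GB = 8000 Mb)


total contact time = 7 * 7.4 * 60 = 3108.0000 s
data = 93.3 GB = 746400.0000 Mb
rate = 746400.0000 / 3108.0000 = 240.1544 Mbps

240.1544 Mbps


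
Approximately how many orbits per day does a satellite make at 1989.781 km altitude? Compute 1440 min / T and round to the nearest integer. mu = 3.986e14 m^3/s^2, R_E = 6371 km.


r = 8.360781e+06 m
T = 2*pi*sqrt(r^3/mu) = 7608.1925 s = 126.8032 min
revs/day = 1440 / 126.8032 = 11.3562
Rounded: 11 revolutions per day

11 revolutions per day


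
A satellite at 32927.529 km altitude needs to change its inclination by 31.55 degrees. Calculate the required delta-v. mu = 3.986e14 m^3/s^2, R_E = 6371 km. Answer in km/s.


r = 39298.5290 km = 3.9298529e+07 m
V = sqrt(mu/r) = 3184.7878 m/s
di = 31.55 deg = 0.5506514 rad
dV = 2*V*sin(di/2) = 2*3184.7878*sin(0.2753257)
dV = 1731.6352 m/s = 1.7316 km/s

1.7316 km/s


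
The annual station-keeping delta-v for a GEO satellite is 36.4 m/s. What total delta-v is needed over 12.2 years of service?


dV = rate * years = 36.4 * 12.2
dV = 444.0800 m/s

444.0800 m/s


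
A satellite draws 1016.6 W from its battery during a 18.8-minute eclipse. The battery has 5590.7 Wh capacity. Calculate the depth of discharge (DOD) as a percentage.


E_used = P * t / 60 = 1016.6 * 18.8 / 60 = 318.5347 Wh
DOD = E_used / E_total * 100 = 318.5347 / 5590.7 * 100
DOD = 5.6976 %

5.6976 %


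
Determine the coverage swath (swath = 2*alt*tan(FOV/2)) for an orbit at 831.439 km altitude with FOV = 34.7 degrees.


FOV = 34.7 deg = 0.6056293 rad
swath = 2 * alt * tan(FOV/2) = 2 * 831.439 * tan(0.3028146)
swath = 2 * 831.439 * 0.3124229
swath = 519.5212 km

519.5212 km


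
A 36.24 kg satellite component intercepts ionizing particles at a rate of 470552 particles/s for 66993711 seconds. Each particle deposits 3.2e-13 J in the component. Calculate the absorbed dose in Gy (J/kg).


Total energy deposited = rate * time * E_per
  = 470552 * 66993711 * 3.2e-13 = 10.0877 J
Dose = E_total / mass = 10.0877 / 36.24
Dose = 0.2783578 Gy

0.2784 Gy


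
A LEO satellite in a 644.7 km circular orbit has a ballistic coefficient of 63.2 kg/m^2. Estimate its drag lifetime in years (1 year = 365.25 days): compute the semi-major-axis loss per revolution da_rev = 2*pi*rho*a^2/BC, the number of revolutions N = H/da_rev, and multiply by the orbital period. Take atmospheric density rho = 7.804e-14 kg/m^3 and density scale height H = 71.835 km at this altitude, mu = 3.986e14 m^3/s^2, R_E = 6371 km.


a = R_E + alt = 7015.7000 km = 7.0157e+06 m
da_rev = 2*pi*rho*a^2/BC = 2*pi*7.804e-14*(7.0157e+06)^2/63.2 = 0.381875741 m per revolution
N = H/da_rev = 71835.0000 m / 0.381875741 m = 188110.9279 revolutions
P = 2*pi*sqrt(a^3/mu) = 5848.1397 s
lifetime = N*P = 188110.9279 * 5848.1397 = 1.100099e+09 s = 12732.6271 days
years = 12732.6271 / 365.25 = 34.8600 years

34.8600 years
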